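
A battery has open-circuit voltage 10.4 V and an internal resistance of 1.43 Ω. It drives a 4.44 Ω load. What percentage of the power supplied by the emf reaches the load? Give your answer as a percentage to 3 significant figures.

75.6 %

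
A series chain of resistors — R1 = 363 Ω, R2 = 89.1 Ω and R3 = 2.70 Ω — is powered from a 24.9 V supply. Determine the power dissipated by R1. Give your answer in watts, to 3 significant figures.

1.09 W

The current is common to all series resistors; compute it, then apply P = I²R for the target.
R_total = 363 + 89.1 + 2.70 = 454.8 Ω
I = V / R_total = 24.9 / 454.8 = 0.05475 A
P_R1 = I² × R1 = (0.05475)² × 363 = 1.088 W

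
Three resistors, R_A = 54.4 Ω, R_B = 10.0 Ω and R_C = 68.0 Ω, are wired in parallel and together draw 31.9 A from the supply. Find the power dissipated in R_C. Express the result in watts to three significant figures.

845 W

The branches share the same voltage, but only the total current is given — find V from the equivalent resistance first.
1/R_eq = 1/54.4 + 1/10.0 + 1/68.0 ⇒ R_eq = 7.514 Ω
V = I_total × R_eq = 31.90 × 7.514 = 239.7 V
P_R_C = V² / R_C = (239.7)² / 68.0 = 844.9 W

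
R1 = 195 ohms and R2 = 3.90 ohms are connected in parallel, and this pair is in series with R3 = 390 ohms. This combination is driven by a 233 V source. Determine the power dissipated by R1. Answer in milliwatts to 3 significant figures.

26.2 mW

Collapse the R1‖R2 pair into one equivalent R_p; then R_p and R3 form a series string.
R_p = (195×3.90)/(195+3.90) = 3.824 Ω
R_total = R_p + 390 = 3.824 + 390 = 393.8 Ω
I = V / R_total = 233 / 393.8 = 0.5916 A
Voltage across the parallel pair: V_p = I × R_p = 0.5916 × 3.824 = 2.262 V
R1 sits across V_p; its power is V_p²/R.
P_R1 = (2.262)² / 195 = 0.02624 W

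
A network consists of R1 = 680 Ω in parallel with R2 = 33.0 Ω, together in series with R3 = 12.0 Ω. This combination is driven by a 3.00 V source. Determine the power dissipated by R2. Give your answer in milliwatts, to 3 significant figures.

143 mW

First find R_p for the parallel pair, then treat R_p + R3 as a series loop.
R_p = (680×33.0)/(680+33.0) = 31.47 Ω
R_total = R_p + 12.0 = 31.47 + 12.0 = 43.47 Ω
I = V / R_total = 3.00 / 43.47 = 0.06901 A
Voltage across the parallel pair: V_p = I × R_p = 0.06901 × 31.47 = 2.172 V
R2 has V_p across it, so P = V_p²/R2.
P_R2 = (2.172)² / 33.0 = 0.1429 W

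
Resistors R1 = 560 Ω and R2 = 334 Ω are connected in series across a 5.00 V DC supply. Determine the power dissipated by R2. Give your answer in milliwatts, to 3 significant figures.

Since the resistors are in series they all carry the loop current I = V/R_total; the power in any one is I²R.
R_total = 560 + 334 = 894.0 Ω
I = V / R_total = 5.00 / 894.0 = 0.005593 A
P_R2 = I² × R2 = (0.005593)² × 334 = 0.01045 W

10.4 mW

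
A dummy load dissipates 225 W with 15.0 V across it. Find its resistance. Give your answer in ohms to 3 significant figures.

1.00 Ω

From P = V I = I²R = V²/R, with the two given quantities we get R = V² / P.
R = (15.0)² / 225 = 1.000 Ω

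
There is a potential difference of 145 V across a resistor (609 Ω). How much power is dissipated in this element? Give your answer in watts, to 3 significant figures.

34.5 W

Voltage and resistance are given, so P = V²/R is the one-step route.
P = (145 V)² / 609 Ω = 34.52 W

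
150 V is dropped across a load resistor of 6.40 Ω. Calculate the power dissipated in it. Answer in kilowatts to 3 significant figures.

3.52 kW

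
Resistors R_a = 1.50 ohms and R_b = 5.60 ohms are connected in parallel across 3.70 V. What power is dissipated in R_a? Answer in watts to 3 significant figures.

9.13 W

The supply voltage appears across each parallel branch — just use P = V²/R_a.
P_R_a = V² / R_a = (3.70)² / 1.50 Ω = 9.127 W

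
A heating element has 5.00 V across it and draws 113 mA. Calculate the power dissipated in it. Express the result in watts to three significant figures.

0.565 W

Both the voltage across and the current through the element are known, so P = V I applies directly.
P = 5.00 V × 0.1130 A = 0.5650 W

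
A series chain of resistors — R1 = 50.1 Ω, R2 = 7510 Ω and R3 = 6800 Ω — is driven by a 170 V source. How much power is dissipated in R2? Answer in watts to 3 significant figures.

Series elements share the same current, so find I first, then use P = I²R.
R_total = 50.1 + 7510 + 6800 = 14360 Ω
I = V / R_total = 170 / 14360 = 0.01184 A
P_R2 = I² × R2 = (0.01184)² × 7510 = 1.053 W

1.05 W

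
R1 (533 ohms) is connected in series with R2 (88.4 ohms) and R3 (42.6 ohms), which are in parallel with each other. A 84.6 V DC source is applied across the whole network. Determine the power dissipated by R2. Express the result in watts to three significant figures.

Replace R2 and R3 with their parallel equivalent so the circuit becomes R1 in series with R_p.
R_p = (88.4×42.6)/(88.4+42.6) = 28.75 Ω
R_total = 533 + 28.75 = 561.7 Ω
I = V / R_total = 84.6 / 561.7 = 0.1506 A
Voltage across the parallel pair: V_p = I × R_p = 0.1506 × 28.75 = 4.329 V
R2 is across V_p, so use P = V²/R for that branch.
P_R2 = (4.329)² / 88.4 = 0.2120 W

0.212 W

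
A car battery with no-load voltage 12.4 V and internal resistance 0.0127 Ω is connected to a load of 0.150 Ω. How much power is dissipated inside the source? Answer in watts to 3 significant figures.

The source's internal resistance is just another series element carrying I; its dissipation is I²r.
I = ε / (r + R) = 12.4 / (0.0127 + 0.150) = 76.21 A
P_int = I² r = (76.21)² × 0.0127 = 73.77 W

73.8 W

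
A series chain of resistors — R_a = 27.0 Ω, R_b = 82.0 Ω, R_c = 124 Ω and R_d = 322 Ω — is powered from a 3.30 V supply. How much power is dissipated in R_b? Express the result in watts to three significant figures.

Since the resistors are in series they all carry the loop current I = V/R_total; the power in any one is I²R.
R_total = 27.0 + 82.0 + 124 + 322 = 555.0 Ω
I = V / R_total = 3.30 / 555.0 = 0.005946 A
P_R_b = I² × R_b = (0.005946)² × 82.0 = 0.002899 W

0.00290 W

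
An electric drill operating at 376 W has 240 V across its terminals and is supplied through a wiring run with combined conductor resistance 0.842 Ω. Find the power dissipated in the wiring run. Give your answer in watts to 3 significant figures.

2.07 W

Line loss is just I²R for the cable — we know both I and R_line directly.
I = P / V = 376 / 240 = 1.567 A through the wiring run.
P_line = I² R_line = (1.567)² × 0.842 = 2.067 W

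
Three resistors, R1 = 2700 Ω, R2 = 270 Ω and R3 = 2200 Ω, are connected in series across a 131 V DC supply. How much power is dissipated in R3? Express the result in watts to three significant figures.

1.41 W

The current is common to all series resistors; compute it, then apply P = I²R for the target.
R_total = 2700 + 270 + 2200 = 5170 Ω
I = V / R_total = 131 / 5170 = 0.02534 A
P_R3 = I² × R3 = (0.02534)² × 2200 = 1.412 W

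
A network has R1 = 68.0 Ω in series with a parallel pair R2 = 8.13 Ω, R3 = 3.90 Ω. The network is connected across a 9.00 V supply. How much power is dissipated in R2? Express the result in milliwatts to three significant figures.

13.9 mW

Replace R2 and R3 with their parallel equivalent so the circuit becomes R1 in series with R_p.
R_p = (8.13×3.90)/(8.13+3.90) = 2.636 Ω
R_total = 68.0 + 2.636 = 70.64 Ω
I = V / R_total = 9.00 / 70.64 = 0.1274 A
Voltage across the parallel pair: V_p = I × R_p = 0.1274 × 2.636 = 0.3358 V
R2 sees V_p directly, so P = V_p² / R2.
P_R2 = (0.3358)² / 8.13 = 0.01387 W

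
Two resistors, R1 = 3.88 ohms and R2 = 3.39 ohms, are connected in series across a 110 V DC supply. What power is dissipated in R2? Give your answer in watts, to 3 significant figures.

Since the resistors are in series they all carry the loop current I = V/R_total; the power in any one is I²R.
R_total = 3.88 + 3.39 = 7.270 Ω
I = V / R_total = 110 / 7.270 = 15.13 A
P_R2 = I² × R2 = (15.13)² × 3.39 = 776.1 W

776 W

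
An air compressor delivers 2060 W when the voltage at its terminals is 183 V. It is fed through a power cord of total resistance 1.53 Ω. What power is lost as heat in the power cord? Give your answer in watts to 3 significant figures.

Line loss is just I²R for the cable — we know both I and R_line directly.
I = P / V = 2060 / 183 = 11.26 A through the power cord.
P_line = I² R_line = (11.26)² × 1.53 = 193.9 W

194 W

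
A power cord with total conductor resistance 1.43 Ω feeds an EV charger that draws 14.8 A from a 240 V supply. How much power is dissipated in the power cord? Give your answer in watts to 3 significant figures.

313 W

The power cord is a series resistance carrying the load current; its dissipation is I²R_line.
The power cord carries the full 14.8 A.
P_line = I² R_line = (14.80)² × 1.43 = 313.2 W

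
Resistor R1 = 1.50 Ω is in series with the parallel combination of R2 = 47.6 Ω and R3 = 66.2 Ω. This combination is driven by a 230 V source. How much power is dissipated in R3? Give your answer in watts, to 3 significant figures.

719 W

Collapse R2‖R3 to a single equivalent, reducing the network to two series elements.
R_p = (47.6×66.2)/(47.6+66.2) = 27.69 Ω
R_total = 1.50 + 27.69 = 29.19 Ω
I = V / R_total = 230 / 29.19 = 7.879 A
Voltage across the parallel pair: V_p = I × R_p = 7.879 × 27.69 = 218.2 V
R3 sees V_p directly, so P = V_p² / R3.
P_R3 = (218.2)² / 66.2 = 719.1 W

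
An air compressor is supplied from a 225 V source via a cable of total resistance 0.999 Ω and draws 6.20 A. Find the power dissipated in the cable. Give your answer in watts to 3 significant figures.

38.4 W

The cable is a series resistance carrying the load current; its dissipation is I²R_line.
The cable carries the full 6.20 A.
P_line = I² R_line = (6.200)² × 0.999 = 38.40 W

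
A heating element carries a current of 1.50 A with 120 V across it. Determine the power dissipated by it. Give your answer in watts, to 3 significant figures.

Since both terminal voltage and current are stated, P = V I gives the power in one step.
P = 120 V × 1.500 A = 180.0 W

180 W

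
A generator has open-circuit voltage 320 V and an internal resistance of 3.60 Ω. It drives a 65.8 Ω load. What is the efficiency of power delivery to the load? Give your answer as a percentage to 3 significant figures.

94.8 %

Both r and R carry the same current, so the power split is just the resistance split: η = R/(R+r).
η = R / (R + r) = 65.8 / (65.8 + 3.60) = 0.9481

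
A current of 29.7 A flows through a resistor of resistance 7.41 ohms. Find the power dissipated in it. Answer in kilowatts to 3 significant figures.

The current through and the resistance of the element are both given; use P = I²R.
P = (29.70 A)² × 7.41 Ω = 6536 W

6.54 kW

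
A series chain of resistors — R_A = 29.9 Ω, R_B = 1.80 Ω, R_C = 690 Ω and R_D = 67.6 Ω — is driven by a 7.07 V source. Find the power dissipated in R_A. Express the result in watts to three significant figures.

The current is common to all series resistors; compute it, then apply P = I²R for the target.
R_total = 29.9 + 1.80 + 690 + 67.6 = 789.3 Ω
I = V / R_total = 7.07 / 789.3 = 0.008957 A
P_R_A = I² × R_A = (0.008957)² × 29.9 = 0.002399 W

0.00240 W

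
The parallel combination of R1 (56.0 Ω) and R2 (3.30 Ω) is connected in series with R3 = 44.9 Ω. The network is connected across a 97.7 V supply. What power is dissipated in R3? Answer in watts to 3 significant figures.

186 W

Collapse the R1‖R2 pair into one equivalent R_p; then R_p and R3 form a series string.
R_p = (56.0×3.30)/(56.0+3.30) = 3.116 Ω
R_total = R_p + 44.9 = 3.116 + 44.9 = 48.02 Ω
I = V / R_total = 97.7 / 48.02 = 2.035 A
R3 is the series element, so its power is I²R.
P_R3 = (2.035)² × 44.9 = 185.9 W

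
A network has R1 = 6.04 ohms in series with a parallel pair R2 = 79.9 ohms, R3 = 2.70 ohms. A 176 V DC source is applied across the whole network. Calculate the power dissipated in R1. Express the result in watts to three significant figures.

2500 W

Replace R2 and R3 with their parallel equivalent so the circuit becomes R1 in series with R_p.
R_p = (79.9×2.70)/(79.9+2.70) = 2.612 Ω
R_total = 6.04 + 2.612 = 8.652 Ω
I = V / R_total = 176 / 8.652 = 20.34 A
All the current flows through R1; use P = I²R.
P_R1 = (20.34)² × 6.04 = 2500 W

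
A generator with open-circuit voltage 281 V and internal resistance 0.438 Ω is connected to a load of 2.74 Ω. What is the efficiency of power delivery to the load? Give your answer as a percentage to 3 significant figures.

86.2 %

η = P_load/(P_load+P_int) = I²R/(I²R+I²r) = R/(R+r) — the I² cancels for series elements.
η = R / (R + r) = 2.74 / (2.74 + 0.438) = 0.8622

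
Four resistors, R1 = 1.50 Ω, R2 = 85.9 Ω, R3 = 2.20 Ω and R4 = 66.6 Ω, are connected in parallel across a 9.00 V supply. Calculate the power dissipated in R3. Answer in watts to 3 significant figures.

R3 sits directly across the source, so P = V²/R with V = 9.00 V.
P_R3 = V² / R3 = (9.00)² / 2.20 Ω = 36.82 W

36.8 W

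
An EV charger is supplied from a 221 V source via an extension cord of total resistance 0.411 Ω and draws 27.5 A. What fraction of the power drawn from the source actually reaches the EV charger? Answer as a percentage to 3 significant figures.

94.9 %

The extension cord carries the full 27.5 A.
P_line = I² R_line = (27.50)² × 0.411 = 310.8 W
P_source = V I = 221 × 27.50 = 6078 W; P_load = 5767 W
η = P_load / P_source = 5767 / 6078 = 0.9489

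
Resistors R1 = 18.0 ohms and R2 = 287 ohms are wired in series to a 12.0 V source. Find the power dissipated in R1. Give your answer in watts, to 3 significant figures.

The current is common to all series resistors; compute it, then apply P = I²R for the target.
R_total = 18.0 + 287 = 305.0 Ω
I = V / R_total = 12.0 / 305.0 = 0.03934 A
P_R1 = I² × R1 = (0.03934)² × 18.0 = 0.02786 W

0.0279 W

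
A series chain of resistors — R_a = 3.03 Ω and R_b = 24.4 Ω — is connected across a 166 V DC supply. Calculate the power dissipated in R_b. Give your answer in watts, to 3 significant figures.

894 W

Series elements share the same current, so find I first, then use P = I²R.
R_total = 3.03 + 24.4 = 27.43 Ω
I = V / R_total = 166 / 27.43 = 6.052 A
P_R_b = I² × R_b = (6.052)² × 24.4 = 893.6 W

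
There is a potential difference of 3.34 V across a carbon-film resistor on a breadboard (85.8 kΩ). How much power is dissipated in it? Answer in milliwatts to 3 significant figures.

0.130 mW

Voltage and resistance are given, so P = V²/R is the one-step route.
P = (3.34 V)² / 85800 Ω = 0.0001300 W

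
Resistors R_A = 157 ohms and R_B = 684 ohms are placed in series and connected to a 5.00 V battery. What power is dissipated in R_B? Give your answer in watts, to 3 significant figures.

0.0242 W

Since the resistors are in series they all carry the loop current I = V/R_total; the power in any one is I²R.
R_total = 157 + 684 = 841.0 Ω
I = V / R_total = 5.00 / 841.0 = 0.005945 A
P_R_B = I² × R_B = (0.005945)² × 684 = 0.02418 W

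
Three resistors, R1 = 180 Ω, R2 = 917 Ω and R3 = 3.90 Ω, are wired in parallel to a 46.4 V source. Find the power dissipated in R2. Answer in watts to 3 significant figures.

2.35 W

R2 sits directly across the source, so P = V²/R with V = 46.4 V.
P_R2 = V² / R2 = (46.4)² / 917 Ω = 2.348 W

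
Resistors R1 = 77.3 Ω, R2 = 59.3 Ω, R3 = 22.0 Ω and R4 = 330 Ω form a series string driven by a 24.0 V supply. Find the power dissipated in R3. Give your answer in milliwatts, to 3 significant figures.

Series elements share the same current, so find I first, then use P = I²R.
R_total = 77.3 + 59.3 + 22.0 + 330 = 488.6 Ω
I = V / R_total = 24.0 / 488.6 = 0.04912 A
P_R3 = I² × R3 = (0.04912)² × 22.0 = 0.05308 W

53.1 mW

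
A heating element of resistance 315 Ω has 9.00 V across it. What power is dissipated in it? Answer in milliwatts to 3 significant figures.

257 mW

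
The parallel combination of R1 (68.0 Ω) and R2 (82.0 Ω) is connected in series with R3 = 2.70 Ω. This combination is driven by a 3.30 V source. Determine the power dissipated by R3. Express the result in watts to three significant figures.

0.0185 W

First find R_p for the parallel pair, then treat R_p + R3 as a series loop.
R_p = (68.0×82.0)/(68.0+82.0) = 37.17 Ω
R_total = R_p + 2.70 = 37.17 + 2.70 = 39.87 Ω
I = V / R_total = 3.30 / 39.87 = 0.08276 A
R3 carries the full series current, so P = I²R.
P_R3 = (0.08276)² × 2.70 = 0.01849 W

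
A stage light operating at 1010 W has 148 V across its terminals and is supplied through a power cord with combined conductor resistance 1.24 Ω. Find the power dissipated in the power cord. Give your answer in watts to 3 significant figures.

The power cord and load are in series, so the same current flows in both; the loss is I²R_line.
I = P / V = 1010 / 148 = 6.824 A through the power cord.
P_line = I² R_line = (6.824)² × 1.24 = 57.75 W

57.7 W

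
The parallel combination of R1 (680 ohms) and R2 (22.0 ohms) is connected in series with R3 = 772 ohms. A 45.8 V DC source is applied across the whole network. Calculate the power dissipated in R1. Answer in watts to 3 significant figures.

Collapse the R1‖R2 pair into one equivalent R_p; then R_p and R3 form a series string.
R_p = (680×22.0)/(680+22.0) = 21.31 Ω
R_total = R_p + 772 = 21.31 + 772 = 793.3 Ω
I = V / R_total = 45.8 / 793.3 = 0.05773 A
Voltage across the parallel pair: V_p = I × R_p = 0.05773 × 21.31 = 1.230 V
R1 has V_p across it, so P = V_p²/R1.
P_R1 = (1.230)² / 680 = 0.002226 W

0.00223 W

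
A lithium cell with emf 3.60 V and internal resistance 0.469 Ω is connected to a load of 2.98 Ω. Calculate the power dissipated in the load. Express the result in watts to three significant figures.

3.25 W

Load and internal resistance form a series loop — compute the loop current, then the load power via I²R.
I = ε / (r + R) = 3.60 / (0.469 + 2.98) = 1.044 A
P_load = I² R = (1.044)² × 2.98 = 3.247 W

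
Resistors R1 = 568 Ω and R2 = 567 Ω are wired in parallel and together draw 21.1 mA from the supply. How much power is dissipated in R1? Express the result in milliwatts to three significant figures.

The branches share the same voltage, but only the total current is given — find V from the equivalent resistance first.
1/R_eq = 1/568 + 1/567 ⇒ R_eq = 283.7 Ω
V = I_total × R_eq = 0.02110 × 283.7 = 5.987 V
P_R1 = V² / R1 = (5.987)² / 568 = 0.06311 W

63.1 mW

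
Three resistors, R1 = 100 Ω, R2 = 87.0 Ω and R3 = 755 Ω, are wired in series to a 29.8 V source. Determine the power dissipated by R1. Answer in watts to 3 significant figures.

Since the resistors are in series they all carry the loop current I = V/R_total; the power in any one is I²R.
R_total = 100 + 87.0 + 755 = 942.0 Ω
I = V / R_total = 29.8 / 942.0 = 0.03163 A
P_R1 = I² × R1 = (0.03163)² × 100 = 0.1001 W

0.100 W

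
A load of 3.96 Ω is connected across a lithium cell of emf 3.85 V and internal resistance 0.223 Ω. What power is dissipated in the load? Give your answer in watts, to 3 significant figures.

The internal resistance and the load are in series, so the same I flows through both; get I from ε/(r+R), then I²R for the load.
I = ε / (r + R) = 3.85 / (0.223 + 3.96) = 0.9204 A
P_load = I² R = (0.9204)² × 3.96 = 3.355 W

3.35 W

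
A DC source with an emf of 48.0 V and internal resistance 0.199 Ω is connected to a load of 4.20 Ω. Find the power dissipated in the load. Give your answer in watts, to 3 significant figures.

500 W

With r and R in series, I = ε/(r+R); the load dissipates I²R.
I = ε / (r + R) = 48.0 / (0.199 + 4.20) = 10.91 A
P_load = I² R = (10.91)² × 4.20 = 500.1 W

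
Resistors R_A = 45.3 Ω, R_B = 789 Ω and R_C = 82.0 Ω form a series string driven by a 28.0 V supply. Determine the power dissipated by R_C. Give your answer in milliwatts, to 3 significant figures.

Every series element carries the same I. Get I from the total resistance, then P = I² × R_C.
R_total = 45.3 + 789 + 82.0 = 916.3 Ω
I = V / R_total = 28.0 / 916.3 = 0.03056 A
P_R_C = I² × R_C = (0.03056)² × 82.0 = 0.07657 W

76.6 mW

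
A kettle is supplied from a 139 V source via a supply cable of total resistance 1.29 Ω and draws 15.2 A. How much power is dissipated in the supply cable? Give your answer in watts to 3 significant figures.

Only the current and the line resistance are needed for the I²R loss.
The supply cable carries the full 15.2 A.
P_line = I² R_line = (15.20)² × 1.29 = 298.0 W

298 W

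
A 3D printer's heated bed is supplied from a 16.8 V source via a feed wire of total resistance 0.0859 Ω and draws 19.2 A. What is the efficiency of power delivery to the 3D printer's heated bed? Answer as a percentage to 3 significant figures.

90.2 %

The feed wire carries the full 19.2 A.
P_line = I² R_line = (19.20)² × 0.0859 = 31.67 W
P_source = V I = 16.8 × 19.20 = 322.6 W; P_load = 290.9 W
η = P_load / P_source = 290.9 / 322.6 = 0.9018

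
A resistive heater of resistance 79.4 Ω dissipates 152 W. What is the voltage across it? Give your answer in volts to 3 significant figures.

110 V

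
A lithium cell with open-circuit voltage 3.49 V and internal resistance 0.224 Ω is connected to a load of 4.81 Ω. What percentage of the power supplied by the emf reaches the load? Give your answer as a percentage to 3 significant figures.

Efficiency is P_load / P_total. With a series r and R sharing the same I, P = I²R for each, so η = R/(R+r).
η = R / (R + r) = 4.81 / (4.81 + 0.224) = 0.9555

95.6 %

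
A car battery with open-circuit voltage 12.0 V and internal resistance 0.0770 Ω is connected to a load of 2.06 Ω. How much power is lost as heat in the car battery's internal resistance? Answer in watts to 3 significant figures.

2.43 W

Internal loss is I²r, with I set by the total series resistance r+R.
I = ε / (r + R) = 12.0 / (0.0770 + 2.06) = 5.615 A
P_int = I² r = (5.615)² × 0.0770 = 2.428 W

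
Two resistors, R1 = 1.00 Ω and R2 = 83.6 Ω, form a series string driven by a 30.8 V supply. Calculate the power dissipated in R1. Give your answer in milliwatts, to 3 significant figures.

133 mW

Every series element carries the same I. Get I from the total resistance, then P = I² × R1.
R_total = 1.00 + 83.6 = 84.60 Ω
I = V / R_total = 30.8 / 84.60 = 0.3641 A
P_R1 = I² × R1 = (0.3641)² × 1.00 = 0.1325 W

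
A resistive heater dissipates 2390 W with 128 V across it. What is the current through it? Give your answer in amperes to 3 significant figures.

18.7 A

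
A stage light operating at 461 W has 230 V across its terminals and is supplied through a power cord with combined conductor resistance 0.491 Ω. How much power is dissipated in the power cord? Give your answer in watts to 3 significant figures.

1.97 W

Only the current and the line resistance are needed for the I²R loss.
I = P / V = 461 / 230 = 2.004 A through the power cord.
P_line = I² R_line = (2.004)² × 0.491 = 1.973 W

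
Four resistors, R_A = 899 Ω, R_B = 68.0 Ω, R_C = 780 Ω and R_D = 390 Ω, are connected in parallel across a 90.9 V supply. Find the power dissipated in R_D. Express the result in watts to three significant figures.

21.2 W

Each parallel branch sees the full supply voltage, so P = V²/R applies directly to the target branch.
P_R_D = V² / R_D = (90.9)² / 390 Ω = 21.19 W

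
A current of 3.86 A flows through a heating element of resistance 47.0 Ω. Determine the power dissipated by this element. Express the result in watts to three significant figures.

700 W

With I and R stated, P = I²R applies in one step.
P = (3.860 A)² × 47.0 Ω = 700.3 W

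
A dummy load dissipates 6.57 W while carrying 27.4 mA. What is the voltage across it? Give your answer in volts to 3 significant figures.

240 V

The two known quantities fix the third via V = P / I.
V = 6.57 / 0.02740 = 239.8 V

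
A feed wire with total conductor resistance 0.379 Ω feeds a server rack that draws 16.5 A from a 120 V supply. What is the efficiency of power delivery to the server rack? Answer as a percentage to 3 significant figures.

94.8 %

The feed wire carries the full 16.5 A.
P_line = I² R_line = (16.50)² × 0.379 = 103.2 W
P_source = V I = 120 × 16.50 = 1980 W; P_load = 1877 W
η = P_load / P_source = 1877 / 1980 = 0.9479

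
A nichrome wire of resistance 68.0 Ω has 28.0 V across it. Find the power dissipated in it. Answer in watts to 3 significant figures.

V and R are stated; P = V²/R avoids computing the current.
P = (28.0 V)² / 68.0 Ω = 11.53 W

11.5 W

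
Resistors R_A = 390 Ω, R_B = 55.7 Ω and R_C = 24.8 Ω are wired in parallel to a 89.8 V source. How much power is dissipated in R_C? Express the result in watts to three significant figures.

Every branch has 89.8 V across it, so for R_C the power is simply V²/R.
P_R_C = V² / R_C = (89.8)² / 24.8 Ω = 325.2 W

325 W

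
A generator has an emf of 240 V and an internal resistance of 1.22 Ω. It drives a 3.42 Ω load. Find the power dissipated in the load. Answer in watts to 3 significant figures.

Load and internal resistance form a series loop — compute the loop current, then the load power via I²R.
I = ε / (r + R) = 240 / (1.22 + 3.42) = 51.72 A
P_load = I² R = (51.72)² × 3.42 = 9150 W

9150 W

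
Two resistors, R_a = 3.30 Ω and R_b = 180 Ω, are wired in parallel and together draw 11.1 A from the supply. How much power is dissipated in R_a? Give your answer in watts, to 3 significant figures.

The branches share the same voltage, but only the total current is given — find V from the equivalent resistance first.
1/R_eq = 1/3.30 + 1/180 ⇒ R_eq = 3.241 Ω
V = I_total × R_eq = 11.10 × 3.241 = 35.97 V
P_R_a = V² / R_a = (35.97)² / 3.30 = 392.1 W

392 W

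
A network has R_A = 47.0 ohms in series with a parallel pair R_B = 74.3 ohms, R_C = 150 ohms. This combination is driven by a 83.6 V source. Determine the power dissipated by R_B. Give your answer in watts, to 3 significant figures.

24.8 W

Reduce the parallel pair to R_p first; the network is then a simple series string.
R_p = (74.3×150)/(74.3+150) = 49.69 Ω
R_total = 47.0 + 49.69 = 96.69 Ω
I = V / R_total = 83.6 / 96.69 = 0.8646 A
Voltage across the parallel pair: V_p = I × R_p = 0.8646 × 49.69 = 42.96 V
With V_p across R_B, its power is V_p²/R_B.
P_R_B = (42.96)² / 74.3 = 24.84 W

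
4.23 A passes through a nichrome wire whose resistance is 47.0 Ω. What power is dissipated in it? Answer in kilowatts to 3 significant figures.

0.841 kW

The current through and the resistance of the element are both given; use P = I²R.
P = (4.230 A)² × 47.0 Ω = 841.0 W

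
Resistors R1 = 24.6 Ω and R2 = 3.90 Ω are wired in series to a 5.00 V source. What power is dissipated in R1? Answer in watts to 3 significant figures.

0.757 W

The current is common to all series resistors; compute it, then apply P = I²R for the target.
R_total = 24.6 + 3.90 = 28.50 Ω
I = V / R_total = 5.00 / 28.50 = 0.1754 A
P_R1 = I² × R1 = (0.1754)² × 24.6 = 0.7572 W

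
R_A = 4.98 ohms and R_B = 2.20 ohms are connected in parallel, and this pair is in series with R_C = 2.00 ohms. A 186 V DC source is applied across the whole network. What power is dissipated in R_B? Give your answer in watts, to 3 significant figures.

Reduce the parallel combination to a single R_p; the circuit then becomes R_p in series with the remaining resistor.
R_p = (4.98×2.20)/(4.98+2.20) = 1.526 Ω
R_total = R_p + 2.00 = 1.526 + 2.00 = 3.526 Ω
I = V / R_total = 186 / 3.526 = 52.75 A
Voltage across the parallel pair: V_p = I × R_p = 52.75 × 1.526 = 80.50 V
R_B has V_p across it, so P = V_p²/R_B.
P_R_B = (80.50)² / 2.20 = 2945 W

2950 W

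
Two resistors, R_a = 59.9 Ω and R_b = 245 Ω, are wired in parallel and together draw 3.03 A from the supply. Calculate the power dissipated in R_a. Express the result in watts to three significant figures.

355 W

We need the common branch voltage; get it from I_total × R_eq, then P = V²/R for the branch.
1/R_eq = 1/59.9 + 1/245 ⇒ R_eq = 48.13 Ω
V = I_total × R_eq = 3.030 × 48.13 = 145.8 V
P_R_a = V² / R_a = (145.8)² / 59.9 = 355.1 W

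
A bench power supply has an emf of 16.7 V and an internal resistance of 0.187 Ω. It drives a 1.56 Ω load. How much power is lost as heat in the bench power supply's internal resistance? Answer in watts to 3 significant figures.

17.1 W

r is in series with the load, so it carries the full circuit current — the loss in it is I²r.
I = ε / (r + R) = 16.7 / (0.187 + 1.56) = 9.559 A
P_int = I² r = (9.559)² × 0.187 = 17.09 W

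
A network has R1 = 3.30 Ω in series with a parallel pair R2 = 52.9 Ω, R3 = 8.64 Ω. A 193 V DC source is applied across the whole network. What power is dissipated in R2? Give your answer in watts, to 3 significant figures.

338 W

Replace R2 and R3 with their parallel equivalent so the circuit becomes R1 in series with R_p.
R_p = (52.9×8.64)/(52.9+8.64) = 7.427 Ω
R_total = 3.30 + 7.427 = 10.73 Ω
I = V / R_total = 193 / 10.73 = 17.99 A
Voltage across the parallel pair: V_p = I × R_p = 17.99 × 7.427 = 133.6 V
With V_p across R2, its power is V_p²/R2.
P_R2 = (133.6)² / 52.9 = 337.5 W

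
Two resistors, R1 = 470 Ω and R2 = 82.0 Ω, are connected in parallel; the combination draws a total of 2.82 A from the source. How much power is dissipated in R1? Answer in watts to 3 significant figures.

Only the total current is stated, so first find the parallel equivalent to get the voltage across the combination.
1/R_eq = 1/470 + 1/82.0 ⇒ R_eq = 69.82 Ω
V = I_total × R_eq = 2.820 × 69.82 = 196.9 V
P_R1 = V² / R1 = (196.9)² / 470 = 82.48 W

82.5 W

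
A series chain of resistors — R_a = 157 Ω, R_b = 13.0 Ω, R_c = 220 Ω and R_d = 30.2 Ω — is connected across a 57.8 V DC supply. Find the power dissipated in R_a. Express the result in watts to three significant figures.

Since the resistors are in series they all carry the loop current I = V/R_total; the power in any one is I²R.
R_total = 157 + 13.0 + 220 + 30.2 = 420.2 Ω
I = V / R_total = 57.8 / 420.2 = 0.1376 A
P_R_a = I² × R_a = (0.1376)² × 157 = 2.971 W

2.97 W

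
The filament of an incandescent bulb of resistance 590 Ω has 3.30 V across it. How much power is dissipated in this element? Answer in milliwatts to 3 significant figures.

18.5 mW

We know the drop across the element and its resistance — P = V²/R, one step.
P = (3.30 V)² / 590 Ω = 0.01846 W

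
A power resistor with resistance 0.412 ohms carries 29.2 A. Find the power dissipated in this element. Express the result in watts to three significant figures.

351 W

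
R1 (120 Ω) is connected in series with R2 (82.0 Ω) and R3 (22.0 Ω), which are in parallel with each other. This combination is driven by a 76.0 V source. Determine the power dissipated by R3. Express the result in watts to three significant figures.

Reduce the parallel pair to R_p first; the network is then a simple series string.
R_p = (82.0×22.0)/(82.0+22.0) = 17.35 Ω
R_total = 120 + 17.35 = 137.3 Ω
I = V / R_total = 76.0 / 137.3 = 0.5533 A
Voltage across the parallel pair: V_p = I × R_p = 0.5533 × 17.35 = 9.598 V
R3 sees V_p directly, so P = V_p² / R3.
P_R3 = (9.598)² / 22.0 = 4.188 W

4.19 W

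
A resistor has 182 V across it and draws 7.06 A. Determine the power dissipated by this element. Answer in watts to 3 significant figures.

1280 W

V and I are known directly — P = V I, no intermediate step needed.
P = 182 V × 7.060 A = 1285 W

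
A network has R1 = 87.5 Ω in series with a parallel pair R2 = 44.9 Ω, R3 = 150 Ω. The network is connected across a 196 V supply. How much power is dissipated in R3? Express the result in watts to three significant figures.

20.5 W

First combine the parallel branches into one equivalent R_p, then R1 + R_p is a series pair.
R_p = (44.9×150)/(44.9+150) = 34.56 Ω
R_total = 87.5 + 34.56 = 122.1 Ω
I = V / R_total = 196 / 122.1 = 1.606 A
Voltage across the parallel pair: V_p = I × R_p = 1.606 × 34.56 = 55.49 V
R3 sees V_p directly, so P = V_p² / R3.
P_R3 = (55.49)² / 150 = 20.53 W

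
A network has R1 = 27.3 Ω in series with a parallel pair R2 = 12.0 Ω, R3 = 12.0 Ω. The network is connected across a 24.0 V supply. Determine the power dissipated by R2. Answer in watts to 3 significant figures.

1.56 W

Collapse R2‖R3 to a single equivalent, reducing the network to two series elements.
R_p = (12.0×12.0)/(12.0+12.0) = 6.000 Ω
R_total = 27.3 + 6.000 = 33.30 Ω
I = V / R_total = 24.0 / 33.30 = 0.7207 A
Voltage across the parallel pair: V_p = I × R_p = 0.7207 × 6.000 = 4.324 V
R2 sees V_p directly, so P = V_p² / R2.
P_R2 = (4.324)² / 12.0 = 1.558 W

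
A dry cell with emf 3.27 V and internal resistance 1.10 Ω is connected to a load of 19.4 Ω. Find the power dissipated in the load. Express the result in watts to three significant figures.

Load and internal resistance form a series loop — compute the loop current, then the load power via I²R.
I = ε / (r + R) = 3.27 / (1.10 + 19.4) = 0.1595 A
P_load = I² R = (0.1595)² × 19.4 = 0.4936 W

0.494 W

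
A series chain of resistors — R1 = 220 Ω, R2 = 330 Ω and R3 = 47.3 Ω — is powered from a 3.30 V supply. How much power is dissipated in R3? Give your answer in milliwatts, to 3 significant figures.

The current is common to all series resistors; compute it, then apply P = I²R for the target.
R_total = 220 + 330 + 47.3 = 597.3 Ω
I = V / R_total = 3.30 / 597.3 = 0.005525 A
P_R3 = I² × R3 = (0.005525)² × 47.3 = 0.001444 W

1.44 mW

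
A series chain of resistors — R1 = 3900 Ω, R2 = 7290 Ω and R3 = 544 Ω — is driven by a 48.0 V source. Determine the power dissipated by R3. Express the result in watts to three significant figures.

Since the resistors are in series they all carry the loop current I = V/R_total; the power in any one is I²R.
R_total = 3900 + 7290 + 544 = 11730 Ω
I = V / R_total = 48.0 / 11730 = 0.004091 A
P_R3 = I² × R3 = (0.004091)² × 544 = 0.009103 W

0.00910 W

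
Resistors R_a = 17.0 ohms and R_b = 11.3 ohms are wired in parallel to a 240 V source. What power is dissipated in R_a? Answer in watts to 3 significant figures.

3390 W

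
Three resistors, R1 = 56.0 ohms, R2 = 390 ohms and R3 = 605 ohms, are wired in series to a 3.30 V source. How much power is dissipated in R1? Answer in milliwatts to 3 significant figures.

0.552 mW

Every series element carries the same I. Get I from the total resistance, then P = I² × R1.
R_total = 56.0 + 390 + 605 = 1051 Ω
I = V / R_total = 3.30 / 1051 = 0.003140 A
P_R1 = I² × R1 = (0.003140)² × 56.0 = 0.0005521 W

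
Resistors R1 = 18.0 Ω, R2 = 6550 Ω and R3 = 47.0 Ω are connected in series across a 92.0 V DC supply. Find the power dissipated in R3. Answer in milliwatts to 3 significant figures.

Since the resistors are in series they all carry the loop current I = V/R_total; the power in any one is I²R.
R_total = 18.0 + 6550 + 47.0 = 6615 Ω
I = V / R_total = 92.0 / 6615 = 0.01391 A
P_R3 = I² × R3 = (0.01391)² × 47.0 = 0.009091 W

9.09 mW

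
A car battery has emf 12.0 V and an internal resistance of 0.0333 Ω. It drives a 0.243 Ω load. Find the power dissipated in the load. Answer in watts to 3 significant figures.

458 W

Find the circuit current first, then P = I²R for the load (series elements share I).
I = ε / (r + R) = 12.0 / (0.0333 + 0.243) = 43.43 A
P_load = I² R = (43.43)² × 0.243 = 458.4 W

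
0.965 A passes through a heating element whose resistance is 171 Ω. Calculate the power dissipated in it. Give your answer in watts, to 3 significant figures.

Current and resistance are given, so P = I²R is the direct form.
P = (0.9650 A)² × 171 Ω = 159.2 W

159 W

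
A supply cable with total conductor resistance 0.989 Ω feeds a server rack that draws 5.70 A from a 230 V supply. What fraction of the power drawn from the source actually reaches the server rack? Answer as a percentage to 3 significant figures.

The supply cable carries the full 5.70 A.
P_line = I² R_line = (5.700)² × 0.989 = 32.13 W
P_source = V I = 230 × 5.700 = 1311 W; P_load = 1279 W
η = P_load / P_source = 1279 / 1311 = 0.9755

97.5 %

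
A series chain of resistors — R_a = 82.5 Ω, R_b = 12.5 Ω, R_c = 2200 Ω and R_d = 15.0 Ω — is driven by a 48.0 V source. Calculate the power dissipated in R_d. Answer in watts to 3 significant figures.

The current is common to all series resistors; compute it, then apply P = I²R for the target.
R_total = 82.5 + 12.5 + 2200 + 15.0 = 2310 Ω
I = V / R_total = 48.0 / 2310 = 0.02078 A
P_R_d = I² × R_d = (0.02078)² × 15.0 = 0.006477 W

0.00648 W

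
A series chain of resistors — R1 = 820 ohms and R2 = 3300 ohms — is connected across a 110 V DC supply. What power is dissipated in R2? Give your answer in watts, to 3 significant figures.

2.35 W

The current is common to all series resistors; compute it, then apply P = I²R for the target.
R_total = 820 + 3300 = 4120 Ω
I = V / R_total = 110 / 4120 = 0.02670 A
P_R2 = I² × R2 = (0.02670)² × 3300 = 2.352 W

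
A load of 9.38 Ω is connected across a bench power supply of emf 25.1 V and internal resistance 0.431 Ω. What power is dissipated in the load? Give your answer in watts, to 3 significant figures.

Load and internal resistance form a series loop — compute the loop current, then the load power via I²R.
I = ε / (r + R) = 25.1 / (0.431 + 9.38) = 2.558 A
P_load = I² R = (2.558)² × 9.38 = 61.39 W

61.4 W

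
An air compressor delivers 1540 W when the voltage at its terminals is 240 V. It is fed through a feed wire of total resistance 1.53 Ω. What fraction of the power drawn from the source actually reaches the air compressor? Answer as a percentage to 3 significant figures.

96.1 %

I = P / V = 1540 / 240 = 6.417 A through the feed wire.
P_line = I² R_line = (6.417)² × 1.53 = 63.00 W
P_source = P_load + P_line = 1540 + 63.00 = 1603 W
η = P_load / P_source = 1540 / 1603 = 0.9607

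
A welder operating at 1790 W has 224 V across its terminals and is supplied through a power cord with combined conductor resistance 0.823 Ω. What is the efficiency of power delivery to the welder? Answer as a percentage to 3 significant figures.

I = P / V = 1790 / 224 = 7.991 A through the power cord.
P_line = I² R_line = (7.991)² × 0.823 = 52.55 W
P_source = P_load + P_line = 1790 + 52.55 = 1843 W
η = P_load / P_source = 1790 / 1843 = 0.9715

97.1 %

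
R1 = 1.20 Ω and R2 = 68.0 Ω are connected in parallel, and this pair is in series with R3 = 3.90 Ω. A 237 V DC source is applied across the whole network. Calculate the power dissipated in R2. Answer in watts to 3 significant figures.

Reduce the parallel combination to a single R_p; the circuit then becomes R_p in series with the remaining resistor.
R_p = (1.20×68.0)/(1.20+68.0) = 1.179 Ω
R_total = R_p + 3.90 = 1.179 + 3.90 = 5.079 Ω
I = V / R_total = 237 / 5.079 = 46.66 A
Voltage across the parallel pair: V_p = I × R_p = 46.66 × 1.179 = 55.02 V
R2 has V_p across it, so P = V_p²/R2.
P_R2 = (55.02)² / 68.0 = 44.52 W

44.5 W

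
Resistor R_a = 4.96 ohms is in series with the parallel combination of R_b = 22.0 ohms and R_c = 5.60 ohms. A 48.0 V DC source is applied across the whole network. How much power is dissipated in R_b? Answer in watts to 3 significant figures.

First combine the parallel branches into one equivalent R_p, then R_a + R_p is a series pair.
R_p = (22.0×5.60)/(22.0+5.60) = 4.464 Ω
R_total = 4.96 + 4.464 = 9.424 Ω
I = V / R_total = 48.0 / 9.424 = 5.094 A
Voltage across the parallel pair: V_p = I × R_p = 5.094 × 4.464 = 22.74 V
With V_p across R_b, its power is V_p²/R_b.
P_R_b = (22.74)² / 22.0 = 23.50 W

23.5 W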